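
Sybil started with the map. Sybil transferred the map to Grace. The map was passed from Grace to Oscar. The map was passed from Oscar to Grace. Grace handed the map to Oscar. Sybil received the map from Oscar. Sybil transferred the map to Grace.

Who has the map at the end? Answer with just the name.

Answer: Grace

Derivation:
Tracking the map through each event:
Start: Sybil has the map.
After event 1: Grace has the map.
After event 2: Oscar has the map.
After event 3: Grace has the map.
After event 4: Oscar has the map.
After event 5: Sybil has the map.
After event 6: Grace has the map.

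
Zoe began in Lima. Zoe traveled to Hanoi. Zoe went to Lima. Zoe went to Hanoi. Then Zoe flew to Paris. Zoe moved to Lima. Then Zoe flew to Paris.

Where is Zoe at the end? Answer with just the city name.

Tracking Zoe's location:
Start: Zoe is in Lima.
After move 1: Lima -> Hanoi. Zoe is in Hanoi.
After move 2: Hanoi -> Lima. Zoe is in Lima.
After move 3: Lima -> Hanoi. Zoe is in Hanoi.
After move 4: Hanoi -> Paris. Zoe is in Paris.
After move 5: Paris -> Lima. Zoe is in Lima.
After move 6: Lima -> Paris. Zoe is in Paris.

Answer: Paris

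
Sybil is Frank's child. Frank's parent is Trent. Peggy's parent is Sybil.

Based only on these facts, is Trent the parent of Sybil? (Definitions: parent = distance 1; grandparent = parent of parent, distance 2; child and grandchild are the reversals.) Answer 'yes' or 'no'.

Reconstructing the parent chain from the given facts:
  Trent -> Frank -> Sybil -> Peggy
(each arrow means 'parent of the next')
Positions in the chain (0 = top):
  position of Trent: 0
  position of Frank: 1
  position of Sybil: 2
  position of Peggy: 3

Trent is at position 0, Sybil is at position 2; signed distance (j - i) = 2.
'parent' requires j - i = 1. Actual distance is 2, so the relation does NOT hold.

Answer: no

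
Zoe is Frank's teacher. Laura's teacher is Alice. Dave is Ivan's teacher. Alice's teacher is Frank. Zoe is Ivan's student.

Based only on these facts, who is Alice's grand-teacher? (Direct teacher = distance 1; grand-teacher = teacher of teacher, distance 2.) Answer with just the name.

Answer: Zoe

Derivation:
Reconstructing the teacher chain from the given facts:
  Dave -> Ivan -> Zoe -> Frank -> Alice -> Laura
(each arrow means 'teacher of the next')
Positions in the chain (0 = top):
  position of Dave: 0
  position of Ivan: 1
  position of Zoe: 2
  position of Frank: 3
  position of Alice: 4
  position of Laura: 5

Alice is at position 4; the grand-teacher is 2 steps up the chain, i.e. position 2: Zoe.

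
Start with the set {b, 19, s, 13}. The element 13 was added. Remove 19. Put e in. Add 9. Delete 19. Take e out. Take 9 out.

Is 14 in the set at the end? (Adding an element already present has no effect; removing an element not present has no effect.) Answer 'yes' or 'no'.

Answer: no

Derivation:
Tracking the set through each operation:
Start: {13, 19, b, s}
Event 1 (add 13): already present, no change. Set: {13, 19, b, s}
Event 2 (remove 19): removed. Set: {13, b, s}
Event 3 (add e): added. Set: {13, b, e, s}
Event 4 (add 9): added. Set: {13, 9, b, e, s}
Event 5 (remove 19): not present, no change. Set: {13, 9, b, e, s}
Event 6 (remove e): removed. Set: {13, 9, b, s}
Event 7 (remove 9): removed. Set: {13, b, s}

Final set: {13, b, s} (size 3)
14 is NOT in the final set.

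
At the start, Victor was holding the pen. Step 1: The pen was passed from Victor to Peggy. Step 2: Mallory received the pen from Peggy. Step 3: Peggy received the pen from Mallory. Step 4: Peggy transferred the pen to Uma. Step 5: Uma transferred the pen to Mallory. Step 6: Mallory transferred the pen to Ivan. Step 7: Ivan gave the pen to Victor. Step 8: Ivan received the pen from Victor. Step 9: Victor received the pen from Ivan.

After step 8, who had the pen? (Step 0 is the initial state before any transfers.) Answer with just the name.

Answer: Ivan

Derivation:
Tracking the pen holder through step 8:
After step 0 (start): Victor
After step 1: Peggy
After step 2: Mallory
After step 3: Peggy
After step 4: Uma
After step 5: Mallory
After step 6: Ivan
After step 7: Victor
After step 8: Ivan

At step 8, the holder is Ivan.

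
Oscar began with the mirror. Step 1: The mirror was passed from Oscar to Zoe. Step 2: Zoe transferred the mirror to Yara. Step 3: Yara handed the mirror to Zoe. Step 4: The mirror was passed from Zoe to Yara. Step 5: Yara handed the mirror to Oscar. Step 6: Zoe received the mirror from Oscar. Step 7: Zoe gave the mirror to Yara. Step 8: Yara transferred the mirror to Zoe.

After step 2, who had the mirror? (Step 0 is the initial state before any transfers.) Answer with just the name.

Tracking the mirror holder through step 2:
After step 0 (start): Oscar
After step 1: Zoe
After step 2: Yara

At step 2, the holder is Yara.

Answer: Yara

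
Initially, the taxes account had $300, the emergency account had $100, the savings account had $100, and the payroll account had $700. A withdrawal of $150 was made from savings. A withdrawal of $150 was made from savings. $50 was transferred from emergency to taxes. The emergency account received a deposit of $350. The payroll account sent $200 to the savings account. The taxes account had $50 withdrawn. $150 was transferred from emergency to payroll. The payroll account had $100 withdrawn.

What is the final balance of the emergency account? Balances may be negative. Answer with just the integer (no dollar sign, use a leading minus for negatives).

Answer: 250

Derivation:
Tracking account balances step by step:
Start: taxes=300, emergency=100, savings=100, payroll=700
Event 1 (withdraw 150 from savings): savings: 100 - 150 = -50. Balances: taxes=300, emergency=100, savings=-50, payroll=700
Event 2 (withdraw 150 from savings): savings: -50 - 150 = -200. Balances: taxes=300, emergency=100, savings=-200, payroll=700
Event 3 (transfer 50 emergency -> taxes): emergency: 100 - 50 = 50, taxes: 300 + 50 = 350. Balances: taxes=350, emergency=50, savings=-200, payroll=700
Event 4 (deposit 350 to emergency): emergency: 50 + 350 = 400. Balances: taxes=350, emergency=400, savings=-200, payroll=700
Event 5 (transfer 200 payroll -> savings): payroll: 700 - 200 = 500, savings: -200 + 200 = 0. Balances: taxes=350, emergency=400, savings=0, payroll=500
Event 6 (withdraw 50 from taxes): taxes: 350 - 50 = 300. Balances: taxes=300, emergency=400, savings=0, payroll=500
Event 7 (transfer 150 emergency -> payroll): emergency: 400 - 150 = 250, payroll: 500 + 150 = 650. Balances: taxes=300, emergency=250, savings=0, payroll=650
Event 8 (withdraw 100 from payroll): payroll: 650 - 100 = 550. Balances: taxes=300, emergency=250, savings=0, payroll=550

Final balance of emergency: 250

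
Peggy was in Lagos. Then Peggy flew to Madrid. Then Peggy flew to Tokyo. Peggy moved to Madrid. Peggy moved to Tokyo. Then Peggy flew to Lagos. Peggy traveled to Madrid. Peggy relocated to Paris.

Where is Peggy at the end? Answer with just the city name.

Tracking Peggy's location:
Start: Peggy is in Lagos.
After move 1: Lagos -> Madrid. Peggy is in Madrid.
After move 2: Madrid -> Tokyo. Peggy is in Tokyo.
After move 3: Tokyo -> Madrid. Peggy is in Madrid.
After move 4: Madrid -> Tokyo. Peggy is in Tokyo.
After move 5: Tokyo -> Lagos. Peggy is in Lagos.
After move 6: Lagos -> Madrid. Peggy is in Madrid.
After move 7: Madrid -> Paris. Peggy is in Paris.

Answer: Paris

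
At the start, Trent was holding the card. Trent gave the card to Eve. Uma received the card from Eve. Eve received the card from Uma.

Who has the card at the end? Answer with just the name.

Answer: Eve

Derivation:
Tracking the card through each event:
Start: Trent has the card.
After event 1: Eve has the card.
After event 2: Uma has the card.
After event 3: Eve has the card.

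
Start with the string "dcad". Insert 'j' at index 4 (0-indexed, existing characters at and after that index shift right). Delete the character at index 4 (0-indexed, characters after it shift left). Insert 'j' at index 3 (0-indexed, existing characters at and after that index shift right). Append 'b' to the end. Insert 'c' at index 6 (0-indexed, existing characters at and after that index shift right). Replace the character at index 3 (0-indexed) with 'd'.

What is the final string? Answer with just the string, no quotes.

Applying each edit step by step:
Start: "dcad"
Op 1 (insert 'j' at idx 4): "dcad" -> "dcadj"
Op 2 (delete idx 4 = 'j'): "dcadj" -> "dcad"
Op 3 (insert 'j' at idx 3): "dcad" -> "dcajd"
Op 4 (append 'b'): "dcajd" -> "dcajdb"
Op 5 (insert 'c' at idx 6): "dcajdb" -> "dcajdbc"
Op 6 (replace idx 3: 'j' -> 'd'): "dcajdbc" -> "dcaddbc"

Answer: dcaddbc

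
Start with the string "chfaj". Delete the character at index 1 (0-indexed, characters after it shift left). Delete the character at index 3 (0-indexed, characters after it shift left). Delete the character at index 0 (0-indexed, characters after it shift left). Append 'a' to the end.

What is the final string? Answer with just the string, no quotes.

Applying each edit step by step:
Start: "chfaj"
Op 1 (delete idx 1 = 'h'): "chfaj" -> "cfaj"
Op 2 (delete idx 3 = 'j'): "cfaj" -> "cfa"
Op 3 (delete idx 0 = 'c'): "cfa" -> "fa"
Op 4 (append 'a'): "fa" -> "faa"

Answer: faa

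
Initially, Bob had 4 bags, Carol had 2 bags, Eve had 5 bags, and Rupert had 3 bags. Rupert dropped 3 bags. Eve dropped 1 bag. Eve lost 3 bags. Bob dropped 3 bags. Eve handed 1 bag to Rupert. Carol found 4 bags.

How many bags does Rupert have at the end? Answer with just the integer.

Tracking counts step by step:
Start: Bob=4, Carol=2, Eve=5, Rupert=3
Event 1 (Rupert -3): Rupert: 3 -> 0. State: Bob=4, Carol=2, Eve=5, Rupert=0
Event 2 (Eve -1): Eve: 5 -> 4. State: Bob=4, Carol=2, Eve=4, Rupert=0
Event 3 (Eve -3): Eve: 4 -> 1. State: Bob=4, Carol=2, Eve=1, Rupert=0
Event 4 (Bob -3): Bob: 4 -> 1. State: Bob=1, Carol=2, Eve=1, Rupert=0
Event 5 (Eve -> Rupert, 1): Eve: 1 -> 0, Rupert: 0 -> 1. State: Bob=1, Carol=2, Eve=0, Rupert=1
Event 6 (Carol +4): Carol: 2 -> 6. State: Bob=1, Carol=6, Eve=0, Rupert=1

Rupert's final count: 1

Answer: 1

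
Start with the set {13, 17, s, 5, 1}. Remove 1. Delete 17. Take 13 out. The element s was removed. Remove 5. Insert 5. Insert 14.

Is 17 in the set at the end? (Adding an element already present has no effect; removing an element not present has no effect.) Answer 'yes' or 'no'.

Answer: no

Derivation:
Tracking the set through each operation:
Start: {1, 13, 17, 5, s}
Event 1 (remove 1): removed. Set: {13, 17, 5, s}
Event 2 (remove 17): removed. Set: {13, 5, s}
Event 3 (remove 13): removed. Set: {5, s}
Event 4 (remove s): removed. Set: {5}
Event 5 (remove 5): removed. Set: {}
Event 6 (add 5): added. Set: {5}
Event 7 (add 14): added. Set: {14, 5}

Final set: {14, 5} (size 2)
17 is NOT in the final set.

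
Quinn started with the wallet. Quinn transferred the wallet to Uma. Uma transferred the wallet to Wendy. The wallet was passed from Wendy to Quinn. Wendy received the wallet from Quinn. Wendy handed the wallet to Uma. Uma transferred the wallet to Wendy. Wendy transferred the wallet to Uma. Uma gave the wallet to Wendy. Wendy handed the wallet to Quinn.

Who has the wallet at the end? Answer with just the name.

Answer: Quinn

Derivation:
Tracking the wallet through each event:
Start: Quinn has the wallet.
After event 1: Uma has the wallet.
After event 2: Wendy has the wallet.
After event 3: Quinn has the wallet.
After event 4: Wendy has the wallet.
After event 5: Uma has the wallet.
After event 6: Wendy has the wallet.
After event 7: Uma has the wallet.
After event 8: Wendy has the wallet.
After event 9: Quinn has the wallet.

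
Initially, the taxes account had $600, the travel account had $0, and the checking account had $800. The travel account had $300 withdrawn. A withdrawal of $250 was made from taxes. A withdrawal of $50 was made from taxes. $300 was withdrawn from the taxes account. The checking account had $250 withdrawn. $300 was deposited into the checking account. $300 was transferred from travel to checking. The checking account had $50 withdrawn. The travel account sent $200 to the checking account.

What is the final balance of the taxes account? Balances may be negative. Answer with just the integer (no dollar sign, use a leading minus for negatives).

Tracking account balances step by step:
Start: taxes=600, travel=0, checking=800
Event 1 (withdraw 300 from travel): travel: 0 - 300 = -300. Balances: taxes=600, travel=-300, checking=800
Event 2 (withdraw 250 from taxes): taxes: 600 - 250 = 350. Balances: taxes=350, travel=-300, checking=800
Event 3 (withdraw 50 from taxes): taxes: 350 - 50 = 300. Balances: taxes=300, travel=-300, checking=800
Event 4 (withdraw 300 from taxes): taxes: 300 - 300 = 0. Balances: taxes=0, travel=-300, checking=800
Event 5 (withdraw 250 from checking): checking: 800 - 250 = 550. Balances: taxes=0, travel=-300, checking=550
Event 6 (deposit 300 to checking): checking: 550 + 300 = 850. Balances: taxes=0, travel=-300, checking=850
Event 7 (transfer 300 travel -> checking): travel: -300 - 300 = -600, checking: 850 + 300 = 1150. Balances: taxes=0, travel=-600, checking=1150
Event 8 (withdraw 50 from checking): checking: 1150 - 50 = 1100. Balances: taxes=0, travel=-600, checking=1100
Event 9 (transfer 200 travel -> checking): travel: -600 - 200 = -800, checking: 1100 + 200 = 1300. Balances: taxes=0, travel=-800, checking=1300

Final balance of taxes: 0

Answer: 0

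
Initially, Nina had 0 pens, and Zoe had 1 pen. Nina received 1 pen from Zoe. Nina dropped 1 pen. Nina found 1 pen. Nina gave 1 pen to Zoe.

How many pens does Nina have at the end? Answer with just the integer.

Tracking counts step by step:
Start: Nina=0, Zoe=1
Event 1 (Zoe -> Nina, 1): Zoe: 1 -> 0, Nina: 0 -> 1. State: Nina=1, Zoe=0
Event 2 (Nina -1): Nina: 1 -> 0. State: Nina=0, Zoe=0
Event 3 (Nina +1): Nina: 0 -> 1. State: Nina=1, Zoe=0
Event 4 (Nina -> Zoe, 1): Nina: 1 -> 0, Zoe: 0 -> 1. State: Nina=0, Zoe=1

Nina's final count: 0

Answer: 0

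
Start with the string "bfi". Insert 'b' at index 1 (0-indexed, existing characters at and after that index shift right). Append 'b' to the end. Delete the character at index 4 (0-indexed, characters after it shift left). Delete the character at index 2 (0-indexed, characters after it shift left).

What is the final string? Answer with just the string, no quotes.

Applying each edit step by step:
Start: "bfi"
Op 1 (insert 'b' at idx 1): "bfi" -> "bbfi"
Op 2 (append 'b'): "bbfi" -> "bbfib"
Op 3 (delete idx 4 = 'b'): "bbfib" -> "bbfi"
Op 4 (delete idx 2 = 'f'): "bbfi" -> "bbi"

Answer: bbi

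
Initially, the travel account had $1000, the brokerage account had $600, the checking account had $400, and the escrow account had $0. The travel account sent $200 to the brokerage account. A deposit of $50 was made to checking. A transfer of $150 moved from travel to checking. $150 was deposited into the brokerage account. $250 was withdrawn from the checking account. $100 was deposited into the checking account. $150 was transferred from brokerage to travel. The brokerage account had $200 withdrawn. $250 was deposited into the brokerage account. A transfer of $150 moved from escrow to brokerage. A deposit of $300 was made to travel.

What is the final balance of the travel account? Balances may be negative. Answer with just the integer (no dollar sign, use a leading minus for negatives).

Answer: 1100

Derivation:
Tracking account balances step by step:
Start: travel=1000, brokerage=600, checking=400, escrow=0
Event 1 (transfer 200 travel -> brokerage): travel: 1000 - 200 = 800, brokerage: 600 + 200 = 800. Balances: travel=800, brokerage=800, checking=400, escrow=0
Event 2 (deposit 50 to checking): checking: 400 + 50 = 450. Balances: travel=800, brokerage=800, checking=450, escrow=0
Event 3 (transfer 150 travel -> checking): travel: 800 - 150 = 650, checking: 450 + 150 = 600. Balances: travel=650, brokerage=800, checking=600, escrow=0
Event 4 (deposit 150 to brokerage): brokerage: 800 + 150 = 950. Balances: travel=650, brokerage=950, checking=600, escrow=0
Event 5 (withdraw 250 from checking): checking: 600 - 250 = 350. Balances: travel=650, brokerage=950, checking=350, escrow=0
Event 6 (deposit 100 to checking): checking: 350 + 100 = 450. Balances: travel=650, brokerage=950, checking=450, escrow=0
Event 7 (transfer 150 brokerage -> travel): brokerage: 950 - 150 = 800, travel: 650 + 150 = 800. Balances: travel=800, brokerage=800, checking=450, escrow=0
Event 8 (withdraw 200 from brokerage): brokerage: 800 - 200 = 600. Balances: travel=800, brokerage=600, checking=450, escrow=0
Event 9 (deposit 250 to brokerage): brokerage: 600 + 250 = 850. Balances: travel=800, brokerage=850, checking=450, escrow=0
Event 10 (transfer 150 escrow -> brokerage): escrow: 0 - 150 = -150, brokerage: 850 + 150 = 1000. Balances: travel=800, brokerage=1000, checking=450, escrow=-150
Event 11 (deposit 300 to travel): travel: 800 + 300 = 1100. Balances: travel=1100, brokerage=1000, checking=450, escrow=-150

Final balance of travel: 1100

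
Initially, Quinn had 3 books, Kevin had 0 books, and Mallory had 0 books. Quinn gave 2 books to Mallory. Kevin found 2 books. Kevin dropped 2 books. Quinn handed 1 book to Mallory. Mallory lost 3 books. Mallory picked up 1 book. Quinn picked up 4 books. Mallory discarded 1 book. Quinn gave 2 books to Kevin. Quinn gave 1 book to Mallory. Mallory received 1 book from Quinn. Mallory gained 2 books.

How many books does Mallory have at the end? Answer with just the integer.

Tracking counts step by step:
Start: Quinn=3, Kevin=0, Mallory=0
Event 1 (Quinn -> Mallory, 2): Quinn: 3 -> 1, Mallory: 0 -> 2. State: Quinn=1, Kevin=0, Mallory=2
Event 2 (Kevin +2): Kevin: 0 -> 2. State: Quinn=1, Kevin=2, Mallory=2
Event 3 (Kevin -2): Kevin: 2 -> 0. State: Quinn=1, Kevin=0, Mallory=2
Event 4 (Quinn -> Mallory, 1): Quinn: 1 -> 0, Mallory: 2 -> 3. State: Quinn=0, Kevin=0, Mallory=3
Event 5 (Mallory -3): Mallory: 3 -> 0. State: Quinn=0, Kevin=0, Mallory=0
Event 6 (Mallory +1): Mallory: 0 -> 1. State: Quinn=0, Kevin=0, Mallory=1
Event 7 (Quinn +4): Quinn: 0 -> 4. State: Quinn=4, Kevin=0, Mallory=1
Event 8 (Mallory -1): Mallory: 1 -> 0. State: Quinn=4, Kevin=0, Mallory=0
Event 9 (Quinn -> Kevin, 2): Quinn: 4 -> 2, Kevin: 0 -> 2. State: Quinn=2, Kevin=2, Mallory=0
Event 10 (Quinn -> Mallory, 1): Quinn: 2 -> 1, Mallory: 0 -> 1. State: Quinn=1, Kevin=2, Mallory=1
Event 11 (Quinn -> Mallory, 1): Quinn: 1 -> 0, Mallory: 1 -> 2. State: Quinn=0, Kevin=2, Mallory=2
Event 12 (Mallory +2): Mallory: 2 -> 4. State: Quinn=0, Kevin=2, Mallory=4

Mallory's final count: 4

Answer: 4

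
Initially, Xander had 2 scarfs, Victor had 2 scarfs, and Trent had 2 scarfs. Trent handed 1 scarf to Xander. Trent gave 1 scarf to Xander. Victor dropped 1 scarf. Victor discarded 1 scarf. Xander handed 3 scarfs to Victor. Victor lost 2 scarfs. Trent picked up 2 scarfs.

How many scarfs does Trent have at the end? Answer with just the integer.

Tracking counts step by step:
Start: Xander=2, Victor=2, Trent=2
Event 1 (Trent -> Xander, 1): Trent: 2 -> 1, Xander: 2 -> 3. State: Xander=3, Victor=2, Trent=1
Event 2 (Trent -> Xander, 1): Trent: 1 -> 0, Xander: 3 -> 4. State: Xander=4, Victor=2, Trent=0
Event 3 (Victor -1): Victor: 2 -> 1. State: Xander=4, Victor=1, Trent=0
Event 4 (Victor -1): Victor: 1 -> 0. State: Xander=4, Victor=0, Trent=0
Event 5 (Xander -> Victor, 3): Xander: 4 -> 1, Victor: 0 -> 3. State: Xander=1, Victor=3, Trent=0
Event 6 (Victor -2): Victor: 3 -> 1. State: Xander=1, Victor=1, Trent=0
Event 7 (Trent +2): Trent: 0 -> 2. State: Xander=1, Victor=1, Trent=2

Trent's final count: 2

Answer: 2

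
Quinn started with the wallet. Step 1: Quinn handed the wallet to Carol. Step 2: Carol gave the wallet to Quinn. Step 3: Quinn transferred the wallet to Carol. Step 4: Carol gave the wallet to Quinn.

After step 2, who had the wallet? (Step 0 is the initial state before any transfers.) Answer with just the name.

Tracking the wallet holder through step 2:
After step 0 (start): Quinn
After step 1: Carol
After step 2: Quinn

At step 2, the holder is Quinn.

Answer: Quinn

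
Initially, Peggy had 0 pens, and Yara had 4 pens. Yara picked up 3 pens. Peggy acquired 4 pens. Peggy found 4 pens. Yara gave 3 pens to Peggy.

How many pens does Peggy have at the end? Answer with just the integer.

Answer: 11

Derivation:
Tracking counts step by step:
Start: Peggy=0, Yara=4
Event 1 (Yara +3): Yara: 4 -> 7. State: Peggy=0, Yara=7
Event 2 (Peggy +4): Peggy: 0 -> 4. State: Peggy=4, Yara=7
Event 3 (Peggy +4): Peggy: 4 -> 8. State: Peggy=8, Yara=7
Event 4 (Yara -> Peggy, 3): Yara: 7 -> 4, Peggy: 8 -> 11. State: Peggy=11, Yara=4

Peggy's final count: 11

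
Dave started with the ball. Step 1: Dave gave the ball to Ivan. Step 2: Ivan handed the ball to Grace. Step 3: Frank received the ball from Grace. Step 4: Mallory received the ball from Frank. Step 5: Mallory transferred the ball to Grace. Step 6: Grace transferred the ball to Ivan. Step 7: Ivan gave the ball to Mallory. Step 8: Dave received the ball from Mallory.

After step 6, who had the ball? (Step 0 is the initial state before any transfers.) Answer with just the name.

Answer: Ivan

Derivation:
Tracking the ball holder through step 6:
After step 0 (start): Dave
After step 1: Ivan
After step 2: Grace
After step 3: Frank
After step 4: Mallory
After step 5: Grace
After step 6: Ivan

At step 6, the holder is Ivan.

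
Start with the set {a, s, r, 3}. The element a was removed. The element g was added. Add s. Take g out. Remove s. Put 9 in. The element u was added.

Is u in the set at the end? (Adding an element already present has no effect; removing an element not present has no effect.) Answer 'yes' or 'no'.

Answer: yes

Derivation:
Tracking the set through each operation:
Start: {3, a, r, s}
Event 1 (remove a): removed. Set: {3, r, s}
Event 2 (add g): added. Set: {3, g, r, s}
Event 3 (add s): already present, no change. Set: {3, g, r, s}
Event 4 (remove g): removed. Set: {3, r, s}
Event 5 (remove s): removed. Set: {3, r}
Event 6 (add 9): added. Set: {3, 9, r}
Event 7 (add u): added. Set: {3, 9, r, u}

Final set: {3, 9, r, u} (size 4)
u is in the final set.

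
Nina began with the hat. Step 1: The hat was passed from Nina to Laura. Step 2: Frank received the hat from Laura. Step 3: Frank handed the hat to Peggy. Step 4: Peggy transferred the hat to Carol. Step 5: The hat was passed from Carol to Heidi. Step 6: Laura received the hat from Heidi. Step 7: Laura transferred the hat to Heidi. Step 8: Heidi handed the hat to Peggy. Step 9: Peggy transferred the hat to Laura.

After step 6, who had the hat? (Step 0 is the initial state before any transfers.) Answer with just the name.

Tracking the hat holder through step 6:
After step 0 (start): Nina
After step 1: Laura
After step 2: Frank
After step 3: Peggy
After step 4: Carol
After step 5: Heidi
After step 6: Laura

At step 6, the holder is Laura.

Answer: Laura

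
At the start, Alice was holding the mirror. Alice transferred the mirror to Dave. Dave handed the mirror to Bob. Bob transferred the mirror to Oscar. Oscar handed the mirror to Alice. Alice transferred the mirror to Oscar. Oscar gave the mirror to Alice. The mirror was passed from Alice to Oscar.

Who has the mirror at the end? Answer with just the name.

Tracking the mirror through each event:
Start: Alice has the mirror.
After event 1: Dave has the mirror.
After event 2: Bob has the mirror.
After event 3: Oscar has the mirror.
After event 4: Alice has the mirror.
After event 5: Oscar has the mirror.
After event 6: Alice has the mirror.
After event 7: Oscar has the mirror.

Answer: Oscar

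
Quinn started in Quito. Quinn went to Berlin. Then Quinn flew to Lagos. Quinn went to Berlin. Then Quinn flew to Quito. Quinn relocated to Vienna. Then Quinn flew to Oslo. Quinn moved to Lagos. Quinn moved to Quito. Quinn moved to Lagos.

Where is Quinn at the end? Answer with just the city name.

Tracking Quinn's location:
Start: Quinn is in Quito.
After move 1: Quito -> Berlin. Quinn is in Berlin.
After move 2: Berlin -> Lagos. Quinn is in Lagos.
After move 3: Lagos -> Berlin. Quinn is in Berlin.
After move 4: Berlin -> Quito. Quinn is in Quito.
After move 5: Quito -> Vienna. Quinn is in Vienna.
After move 6: Vienna -> Oslo. Quinn is in Oslo.
After move 7: Oslo -> Lagos. Quinn is in Lagos.
After move 8: Lagos -> Quito. Quinn is in Quito.
After move 9: Quito -> Lagos. Quinn is in Lagos.

Answer: Lagos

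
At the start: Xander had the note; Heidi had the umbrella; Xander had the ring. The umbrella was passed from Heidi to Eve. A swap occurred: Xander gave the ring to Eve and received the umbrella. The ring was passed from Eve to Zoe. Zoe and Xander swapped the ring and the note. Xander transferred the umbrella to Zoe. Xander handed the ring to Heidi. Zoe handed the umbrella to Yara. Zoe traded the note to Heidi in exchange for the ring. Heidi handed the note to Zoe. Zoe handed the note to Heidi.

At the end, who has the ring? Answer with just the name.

Answer: Zoe

Derivation:
Tracking all object holders:
Start: note:Xander, umbrella:Heidi, ring:Xander
Event 1 (give umbrella: Heidi -> Eve). State: note:Xander, umbrella:Eve, ring:Xander
Event 2 (swap ring<->umbrella: now ring:Eve, umbrella:Xander). State: note:Xander, umbrella:Xander, ring:Eve
Event 3 (give ring: Eve -> Zoe). State: note:Xander, umbrella:Xander, ring:Zoe
Event 4 (swap ring<->note: now ring:Xander, note:Zoe). State: note:Zoe, umbrella:Xander, ring:Xander
Event 5 (give umbrella: Xander -> Zoe). State: note:Zoe, umbrella:Zoe, ring:Xander
Event 6 (give ring: Xander -> Heidi). State: note:Zoe, umbrella:Zoe, ring:Heidi
Event 7 (give umbrella: Zoe -> Yara). State: note:Zoe, umbrella:Yara, ring:Heidi
Event 8 (swap note<->ring: now note:Heidi, ring:Zoe). State: note:Heidi, umbrella:Yara, ring:Zoe
Event 9 (give note: Heidi -> Zoe). State: note:Zoe, umbrella:Yara, ring:Zoe
Event 10 (give note: Zoe -> Heidi). State: note:Heidi, umbrella:Yara, ring:Zoe

Final state: note:Heidi, umbrella:Yara, ring:Zoe
The ring is held by Zoe.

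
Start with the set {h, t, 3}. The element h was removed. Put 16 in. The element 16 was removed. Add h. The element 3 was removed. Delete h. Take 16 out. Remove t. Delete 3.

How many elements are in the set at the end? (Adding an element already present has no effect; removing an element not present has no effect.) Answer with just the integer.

Tracking the set through each operation:
Start: {3, h, t}
Event 1 (remove h): removed. Set: {3, t}
Event 2 (add 16): added. Set: {16, 3, t}
Event 3 (remove 16): removed. Set: {3, t}
Event 4 (add h): added. Set: {3, h, t}
Event 5 (remove 3): removed. Set: {h, t}
Event 6 (remove h): removed. Set: {t}
Event 7 (remove 16): not present, no change. Set: {t}
Event 8 (remove t): removed. Set: {}
Event 9 (remove 3): not present, no change. Set: {}

Final set: {} (size 0)

Answer: 0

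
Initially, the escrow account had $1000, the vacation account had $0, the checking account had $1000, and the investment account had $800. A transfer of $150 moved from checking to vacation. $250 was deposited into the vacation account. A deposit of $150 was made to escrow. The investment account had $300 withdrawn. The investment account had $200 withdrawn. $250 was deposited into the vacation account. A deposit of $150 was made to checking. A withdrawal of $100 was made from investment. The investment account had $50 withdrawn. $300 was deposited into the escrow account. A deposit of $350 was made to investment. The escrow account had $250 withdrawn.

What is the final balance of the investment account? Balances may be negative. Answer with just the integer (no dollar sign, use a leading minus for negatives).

Tracking account balances step by step:
Start: escrow=1000, vacation=0, checking=1000, investment=800
Event 1 (transfer 150 checking -> vacation): checking: 1000 - 150 = 850, vacation: 0 + 150 = 150. Balances: escrow=1000, vacation=150, checking=850, investment=800
Event 2 (deposit 250 to vacation): vacation: 150 + 250 = 400. Balances: escrow=1000, vacation=400, checking=850, investment=800
Event 3 (deposit 150 to escrow): escrow: 1000 + 150 = 1150. Balances: escrow=1150, vacation=400, checking=850, investment=800
Event 4 (withdraw 300 from investment): investment: 800 - 300 = 500. Balances: escrow=1150, vacation=400, checking=850, investment=500
Event 5 (withdraw 200 from investment): investment: 500 - 200 = 300. Balances: escrow=1150, vacation=400, checking=850, investment=300
Event 6 (deposit 250 to vacation): vacation: 400 + 250 = 650. Balances: escrow=1150, vacation=650, checking=850, investment=300
Event 7 (deposit 150 to checking): checking: 850 + 150 = 1000. Balances: escrow=1150, vacation=650, checking=1000, investment=300
Event 8 (withdraw 100 from investment): investment: 300 - 100 = 200. Balances: escrow=1150, vacation=650, checking=1000, investment=200
Event 9 (withdraw 50 from investment): investment: 200 - 50 = 150. Balances: escrow=1150, vacation=650, checking=1000, investment=150
Event 10 (deposit 300 to escrow): escrow: 1150 + 300 = 1450. Balances: escrow=1450, vacation=650, checking=1000, investment=150
Event 11 (deposit 350 to investment): investment: 150 + 350 = 500. Balances: escrow=1450, vacation=650, checking=1000, investment=500
Event 12 (withdraw 250 from escrow): escrow: 1450 - 250 = 1200. Balances: escrow=1200, vacation=650, checking=1000, investment=500

Final balance of investment: 500

Answer: 500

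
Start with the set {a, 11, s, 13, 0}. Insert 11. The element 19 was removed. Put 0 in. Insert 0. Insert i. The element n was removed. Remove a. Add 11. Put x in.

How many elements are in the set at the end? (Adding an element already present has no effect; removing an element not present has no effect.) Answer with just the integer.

Tracking the set through each operation:
Start: {0, 11, 13, a, s}
Event 1 (add 11): already present, no change. Set: {0, 11, 13, a, s}
Event 2 (remove 19): not present, no change. Set: {0, 11, 13, a, s}
Event 3 (add 0): already present, no change. Set: {0, 11, 13, a, s}
Event 4 (add 0): already present, no change. Set: {0, 11, 13, a, s}
Event 5 (add i): added. Set: {0, 11, 13, a, i, s}
Event 6 (remove n): not present, no change. Set: {0, 11, 13, a, i, s}
Event 7 (remove a): removed. Set: {0, 11, 13, i, s}
Event 8 (add 11): already present, no change. Set: {0, 11, 13, i, s}
Event 9 (add x): added. Set: {0, 11, 13, i, s, x}

Final set: {0, 11, 13, i, s, x} (size 6)

Answer: 6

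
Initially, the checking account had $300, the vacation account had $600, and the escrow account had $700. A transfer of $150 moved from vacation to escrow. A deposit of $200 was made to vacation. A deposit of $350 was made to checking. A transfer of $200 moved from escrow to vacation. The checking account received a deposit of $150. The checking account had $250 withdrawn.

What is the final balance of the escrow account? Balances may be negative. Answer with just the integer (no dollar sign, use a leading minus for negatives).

Answer: 650

Derivation:
Tracking account balances step by step:
Start: checking=300, vacation=600, escrow=700
Event 1 (transfer 150 vacation -> escrow): vacation: 600 - 150 = 450, escrow: 700 + 150 = 850. Balances: checking=300, vacation=450, escrow=850
Event 2 (deposit 200 to vacation): vacation: 450 + 200 = 650. Balances: checking=300, vacation=650, escrow=850
Event 3 (deposit 350 to checking): checking: 300 + 350 = 650. Balances: checking=650, vacation=650, escrow=850
Event 4 (transfer 200 escrow -> vacation): escrow: 850 - 200 = 650, vacation: 650 + 200 = 850. Balances: checking=650, vacation=850, escrow=650
Event 5 (deposit 150 to checking): checking: 650 + 150 = 800. Balances: checking=800, vacation=850, escrow=650
Event 6 (withdraw 250 from checking): checking: 800 - 250 = 550. Balances: checking=550, vacation=850, escrow=650

Final balance of escrow: 650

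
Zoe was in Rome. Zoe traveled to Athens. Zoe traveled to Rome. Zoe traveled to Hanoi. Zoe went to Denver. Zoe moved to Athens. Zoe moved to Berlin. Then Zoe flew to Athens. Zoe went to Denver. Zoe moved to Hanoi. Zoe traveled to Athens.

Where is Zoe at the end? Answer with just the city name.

Answer: Athens

Derivation:
Tracking Zoe's location:
Start: Zoe is in Rome.
After move 1: Rome -> Athens. Zoe is in Athens.
After move 2: Athens -> Rome. Zoe is in Rome.
After move 3: Rome -> Hanoi. Zoe is in Hanoi.
After move 4: Hanoi -> Denver. Zoe is in Denver.
After move 5: Denver -> Athens. Zoe is in Athens.
After move 6: Athens -> Berlin. Zoe is in Berlin.
After move 7: Berlin -> Athens. Zoe is in Athens.
After move 8: Athens -> Denver. Zoe is in Denver.
After move 9: Denver -> Hanoi. Zoe is in Hanoi.
After move 10: Hanoi -> Athens. Zoe is in Athens.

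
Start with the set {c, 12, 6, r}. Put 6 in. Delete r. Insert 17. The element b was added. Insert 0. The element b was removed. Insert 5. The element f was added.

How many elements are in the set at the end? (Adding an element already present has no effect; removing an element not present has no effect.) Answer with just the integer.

Tracking the set through each operation:
Start: {12, 6, c, r}
Event 1 (add 6): already present, no change. Set: {12, 6, c, r}
Event 2 (remove r): removed. Set: {12, 6, c}
Event 3 (add 17): added. Set: {12, 17, 6, c}
Event 4 (add b): added. Set: {12, 17, 6, b, c}
Event 5 (add 0): added. Set: {0, 12, 17, 6, b, c}
Event 6 (remove b): removed. Set: {0, 12, 17, 6, c}
Event 7 (add 5): added. Set: {0, 12, 17, 5, 6, c}
Event 8 (add f): added. Set: {0, 12, 17, 5, 6, c, f}

Final set: {0, 12, 17, 5, 6, c, f} (size 7)

Answer: 7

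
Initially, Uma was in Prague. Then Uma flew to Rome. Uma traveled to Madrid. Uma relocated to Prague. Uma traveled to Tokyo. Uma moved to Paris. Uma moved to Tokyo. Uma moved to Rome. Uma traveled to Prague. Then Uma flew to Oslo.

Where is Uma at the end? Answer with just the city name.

Tracking Uma's location:
Start: Uma is in Prague.
After move 1: Prague -> Rome. Uma is in Rome.
After move 2: Rome -> Madrid. Uma is in Madrid.
After move 3: Madrid -> Prague. Uma is in Prague.
After move 4: Prague -> Tokyo. Uma is in Tokyo.
After move 5: Tokyo -> Paris. Uma is in Paris.
After move 6: Paris -> Tokyo. Uma is in Tokyo.
After move 7: Tokyo -> Rome. Uma is in Rome.
After move 8: Rome -> Prague. Uma is in Prague.
After move 9: Prague -> Oslo. Uma is in Oslo.

Answer: Oslo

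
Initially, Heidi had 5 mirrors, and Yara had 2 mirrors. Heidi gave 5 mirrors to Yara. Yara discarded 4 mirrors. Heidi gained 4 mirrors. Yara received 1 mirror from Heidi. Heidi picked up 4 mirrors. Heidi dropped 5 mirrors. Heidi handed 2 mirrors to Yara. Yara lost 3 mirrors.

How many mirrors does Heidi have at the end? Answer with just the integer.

Tracking counts step by step:
Start: Heidi=5, Yara=2
Event 1 (Heidi -> Yara, 5): Heidi: 5 -> 0, Yara: 2 -> 7. State: Heidi=0, Yara=7
Event 2 (Yara -4): Yara: 7 -> 3. State: Heidi=0, Yara=3
Event 3 (Heidi +4): Heidi: 0 -> 4. State: Heidi=4, Yara=3
Event 4 (Heidi -> Yara, 1): Heidi: 4 -> 3, Yara: 3 -> 4. State: Heidi=3, Yara=4
Event 5 (Heidi +4): Heidi: 3 -> 7. State: Heidi=7, Yara=4
Event 6 (Heidi -5): Heidi: 7 -> 2. State: Heidi=2, Yara=4
Event 7 (Heidi -> Yara, 2): Heidi: 2 -> 0, Yara: 4 -> 6. State: Heidi=0, Yara=6
Event 8 (Yara -3): Yara: 6 -> 3. State: Heidi=0, Yara=3

Heidi's final count: 0

Answer: 0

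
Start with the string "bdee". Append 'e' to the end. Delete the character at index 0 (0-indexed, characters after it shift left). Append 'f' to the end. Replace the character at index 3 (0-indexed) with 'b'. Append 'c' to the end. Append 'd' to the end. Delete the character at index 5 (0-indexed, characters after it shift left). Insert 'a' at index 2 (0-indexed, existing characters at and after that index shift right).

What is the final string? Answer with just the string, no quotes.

Answer: deaebfd

Derivation:
Applying each edit step by step:
Start: "bdee"
Op 1 (append 'e'): "bdee" -> "bdeee"
Op 2 (delete idx 0 = 'b'): "bdeee" -> "deee"
Op 3 (append 'f'): "deee" -> "deeef"
Op 4 (replace idx 3: 'e' -> 'b'): "deeef" -> "deebf"
Op 5 (append 'c'): "deebf" -> "deebfc"
Op 6 (append 'd'): "deebfc" -> "deebfcd"
Op 7 (delete idx 5 = 'c'): "deebfcd" -> "deebfd"
Op 8 (insert 'a' at idx 2): "deebfd" -> "deaebfd"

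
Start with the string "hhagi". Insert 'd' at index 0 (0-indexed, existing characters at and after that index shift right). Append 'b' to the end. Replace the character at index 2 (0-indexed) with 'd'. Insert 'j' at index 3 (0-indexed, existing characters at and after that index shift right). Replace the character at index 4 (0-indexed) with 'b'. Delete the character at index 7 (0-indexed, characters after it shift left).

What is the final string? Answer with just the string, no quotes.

Applying each edit step by step:
Start: "hhagi"
Op 1 (insert 'd' at idx 0): "hhagi" -> "dhhagi"
Op 2 (append 'b'): "dhhagi" -> "dhhagib"
Op 3 (replace idx 2: 'h' -> 'd'): "dhhagib" -> "dhdagib"
Op 4 (insert 'j' at idx 3): "dhdagib" -> "dhdjagib"
Op 5 (replace idx 4: 'a' -> 'b'): "dhdjagib" -> "dhdjbgib"
Op 6 (delete idx 7 = 'b'): "dhdjbgib" -> "dhdjbgi"

Answer: dhdjbgi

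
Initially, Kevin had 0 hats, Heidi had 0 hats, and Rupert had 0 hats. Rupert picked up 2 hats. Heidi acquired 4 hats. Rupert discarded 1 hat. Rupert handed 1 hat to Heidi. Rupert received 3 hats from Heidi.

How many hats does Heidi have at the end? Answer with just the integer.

Tracking counts step by step:
Start: Kevin=0, Heidi=0, Rupert=0
Event 1 (Rupert +2): Rupert: 0 -> 2. State: Kevin=0, Heidi=0, Rupert=2
Event 2 (Heidi +4): Heidi: 0 -> 4. State: Kevin=0, Heidi=4, Rupert=2
Event 3 (Rupert -1): Rupert: 2 -> 1. State: Kevin=0, Heidi=4, Rupert=1
Event 4 (Rupert -> Heidi, 1): Rupert: 1 -> 0, Heidi: 4 -> 5. State: Kevin=0, Heidi=5, Rupert=0
Event 5 (Heidi -> Rupert, 3): Heidi: 5 -> 2, Rupert: 0 -> 3. State: Kevin=0, Heidi=2, Rupert=3

Heidi's final count: 2

Answer: 2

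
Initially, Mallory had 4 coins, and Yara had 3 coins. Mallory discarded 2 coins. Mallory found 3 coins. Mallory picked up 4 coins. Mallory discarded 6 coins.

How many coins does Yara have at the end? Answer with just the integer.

Answer: 3

Derivation:
Tracking counts step by step:
Start: Mallory=4, Yara=3
Event 1 (Mallory -2): Mallory: 4 -> 2. State: Mallory=2, Yara=3
Event 2 (Mallory +3): Mallory: 2 -> 5. State: Mallory=5, Yara=3
Event 3 (Mallory +4): Mallory: 5 -> 9. State: Mallory=9, Yara=3
Event 4 (Mallory -6): Mallory: 9 -> 3. State: Mallory=3, Yara=3

Yara's final count: 3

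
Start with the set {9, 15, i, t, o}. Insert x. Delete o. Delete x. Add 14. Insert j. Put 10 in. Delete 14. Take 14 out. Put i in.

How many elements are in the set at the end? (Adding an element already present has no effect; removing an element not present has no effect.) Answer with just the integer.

Answer: 6

Derivation:
Tracking the set through each operation:
Start: {15, 9, i, o, t}
Event 1 (add x): added. Set: {15, 9, i, o, t, x}
Event 2 (remove o): removed. Set: {15, 9, i, t, x}
Event 3 (remove x): removed. Set: {15, 9, i, t}
Event 4 (add 14): added. Set: {14, 15, 9, i, t}
Event 5 (add j): added. Set: {14, 15, 9, i, j, t}
Event 6 (add 10): added. Set: {10, 14, 15, 9, i, j, t}
Event 7 (remove 14): removed. Set: {10, 15, 9, i, j, t}
Event 8 (remove 14): not present, no change. Set: {10, 15, 9, i, j, t}
Event 9 (add i): already present, no change. Set: {10, 15, 9, i, j, t}

Final set: {10, 15, 9, i, j, t} (size 6)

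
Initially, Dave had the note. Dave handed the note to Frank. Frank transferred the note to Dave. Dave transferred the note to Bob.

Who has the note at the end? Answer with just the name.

Tracking the note through each event:
Start: Dave has the note.
After event 1: Frank has the note.
After event 2: Dave has the note.
After event 3: Bob has the note.

Answer: Bob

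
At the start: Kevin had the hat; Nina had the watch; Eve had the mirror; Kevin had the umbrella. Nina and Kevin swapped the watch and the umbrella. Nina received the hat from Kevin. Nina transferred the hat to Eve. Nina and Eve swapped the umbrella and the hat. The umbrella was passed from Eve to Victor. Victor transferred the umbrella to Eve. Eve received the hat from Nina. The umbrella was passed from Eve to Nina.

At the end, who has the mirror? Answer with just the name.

Answer: Eve

Derivation:
Tracking all object holders:
Start: hat:Kevin, watch:Nina, mirror:Eve, umbrella:Kevin
Event 1 (swap watch<->umbrella: now watch:Kevin, umbrella:Nina). State: hat:Kevin, watch:Kevin, mirror:Eve, umbrella:Nina
Event 2 (give hat: Kevin -> Nina). State: hat:Nina, watch:Kevin, mirror:Eve, umbrella:Nina
Event 3 (give hat: Nina -> Eve). State: hat:Eve, watch:Kevin, mirror:Eve, umbrella:Nina
Event 4 (swap umbrella<->hat: now umbrella:Eve, hat:Nina). State: hat:Nina, watch:Kevin, mirror:Eve, umbrella:Eve
Event 5 (give umbrella: Eve -> Victor). State: hat:Nina, watch:Kevin, mirror:Eve, umbrella:Victor
Event 6 (give umbrella: Victor -> Eve). State: hat:Nina, watch:Kevin, mirror:Eve, umbrella:Eve
Event 7 (give hat: Nina -> Eve). State: hat:Eve, watch:Kevin, mirror:Eve, umbrella:Eve
Event 8 (give umbrella: Eve -> Nina). State: hat:Eve, watch:Kevin, mirror:Eve, umbrella:Nina

Final state: hat:Eve, watch:Kevin, mirror:Eve, umbrella:Nina
The mirror is held by Eve.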